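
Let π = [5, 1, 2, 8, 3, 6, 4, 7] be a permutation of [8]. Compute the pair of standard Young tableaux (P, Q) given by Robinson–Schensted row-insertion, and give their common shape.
P = [1, 2, 3, 4, 7] / [5, 6] / [8];  Q = [1, 3, 4, 6, 8] / [2, 5] / [7];  common shape = (5, 2, 1)

Row-insert the values π_1, π_2, … into P one at a time, bumping the leftmost entry strictly greater than the inserted value down to the next row. The recording tableau Q records, in position (i, j), the step at which that cell was added to P.
  Insert 5 (step 1): P = [5];  Q = [1]
  Insert 1 (step 2): P = [1] / [5];  Q = [1] / [2]
  Insert 2 (step 3): P = [1, 2] / [5];  Q = [1, 3] / [2]
  Insert 8 (step 4): P = [1, 2, 8] / [5];  Q = [1, 3, 4] / [2]
  Insert 3 (step 5): P = [1, 2, 3] / [5, 8];  Q = [1, 3, 4] / [2, 5]
  Insert 6 (step 6): P = [1, 2, 3, 6] / [5, 8];  Q = [1, 3, 4, 6] / [2, 5]
  Insert 4 (step 7): P = [1, 2, 3, 4] / [5, 6] / [8];  Q = [1, 3, 4, 6] / [2, 5] / [7]
  Insert 7 (step 8): P = [1, 2, 3, 4, 7] / [5, 6] / [8];  Q = [1, 3, 4, 6, 8] / [2, 5] / [7]
Final shape: (5, 2, 1).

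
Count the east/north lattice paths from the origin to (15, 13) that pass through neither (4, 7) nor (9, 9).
Number of paths = 24603180

Inclusion–exclusion. Total paths: C(28, 15) = 37442160. Through P₁: C(11, 4)·C(17, 11) = 4084080. Through P₂: C(18, 9)·C(10, 6) = 10210200. Since P₁ is strictly southwest of P₂, a monotone path through both must visit P₁ then P₂; paths through both = C(11, 4)·C(7, 5)·C(10, 6) = 1455300. Avoid both = 37442160 − 4084080 − 10210200 + 1455300 = 24603180.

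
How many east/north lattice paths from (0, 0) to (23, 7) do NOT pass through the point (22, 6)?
Number of paths = 1282320

Total paths from (0, 0) to (23, 7): C(30, 23) = 2035800. Paths through (22, 6): (paths (0, 0) → (22, 6)) × (paths (22, 6) → (23, 7)) = C(28, 22) · C(2, 1) = 376740 · 2 = 753480. Avoidance count = 2035800 − 753480 = 1282320.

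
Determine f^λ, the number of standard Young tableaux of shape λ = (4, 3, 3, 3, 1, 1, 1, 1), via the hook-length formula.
# SYT of shape (4, 3, 3, 3, 1, 1, 1, 1) = 618800

Hook-length formula: f^λ = n! / Π hook(c), product over all cells c of the Young diagram. For λ = (4, 3, 3, 3, 1, 1, 1, 1), n = 17 boxes. Hook lengths by row (left-to-right, top-to-bottom): [11, 6, 5, 1]; [9, 4, 3]; [8, 3, 2]; [7, 2, 1]; [4]; [3]; [2]; [1]. Product of hooks = 574801920. So f^λ = 17! / 574801920 = 355687428096000 / 574801920 = 618800.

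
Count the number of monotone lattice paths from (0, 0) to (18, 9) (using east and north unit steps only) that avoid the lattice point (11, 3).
Number of paths = 4062201

Total paths from (0, 0) to (18, 9): C(27, 18) = 4686825. Paths through (11, 3): (paths (0, 0) → (11, 3)) × (paths (11, 3) → (18, 9)) = C(14, 11) · C(13, 7) = 364 · 1716 = 624624. Avoidance count = 4686825 − 624624 = 4062201.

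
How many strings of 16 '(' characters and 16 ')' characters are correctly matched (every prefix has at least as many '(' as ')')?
C_16 = 35357670

These balanced parentheses are counted by the Catalan number C_n = (1/(n + 1)) · C(2n, n). For n = 16: C_16 = (1/17) · C(32, 16) = 601080390/17 = 35357670.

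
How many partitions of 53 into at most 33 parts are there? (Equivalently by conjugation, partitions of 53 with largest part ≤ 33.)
p(53, parts ≤ 33) = 327844

Use the recurrence p(n, m) = p(n, m−1) + p(n−m, m): either the largest part is < m (count p(n, m−1)) or the largest part is exactly m (remove one copy of m, count p(n−m, m)). With p(0, ·) = 1 this gives p(53, parts ≤ 33) = 327844. (By conjugating Young diagrams, this also counts partitions of 53 into at most 33 parts.)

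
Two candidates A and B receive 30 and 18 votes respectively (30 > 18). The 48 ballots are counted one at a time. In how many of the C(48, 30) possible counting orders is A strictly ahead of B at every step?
Strict-lead orderings = 1827459250276

Total orderings of the 48 votes with 30 for A: C(48, 30) = 7309837001104. By the Bertrand ballot formula (Cycle Lemma / reflection principle), the number of orderings in which A is strictly ahead of B throughout is (p − q)/(p + q) · C(p + q, p) = (30 − 18)/(30 + 18) · 7309837001104 = 1827459250276.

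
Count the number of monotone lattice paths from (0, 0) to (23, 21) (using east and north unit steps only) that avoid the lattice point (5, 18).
Number of paths = 2012571646910

Total paths from (0, 0) to (23, 21): C(44, 23) = 2012616400080. Paths through (5, 18): (paths (0, 0) → (5, 18)) × (paths (5, 18) → (23, 21)) = C(23, 5) · C(21, 18) = 33649 · 1330 = 44753170. Avoidance count = 2012616400080 − 44753170 = 2012571646910.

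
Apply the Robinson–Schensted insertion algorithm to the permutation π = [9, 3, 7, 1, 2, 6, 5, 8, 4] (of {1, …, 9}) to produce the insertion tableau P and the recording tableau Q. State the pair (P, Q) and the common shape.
P = [1, 2, 4, 8] / [3, 5] / [6] / [7] / [9];  Q = [1, 3, 6, 8] / [2, 5] / [4] / [7] / [9];  common shape = (4, 2, 1, 1, 1)

Row-insert the values π_1, π_2, … into P one at a time, bumping the leftmost entry strictly greater than the inserted value down to the next row. The recording tableau Q records, in position (i, j), the step at which that cell was added to P.
  Insert 9 (step 1): P = [9];  Q = [1]
  Insert 3 (step 2): P = [3] / [9];  Q = [1] / [2]
  Insert 7 (step 3): P = [3, 7] / [9];  Q = [1, 3] / [2]
  Insert 1 (step 4): P = [1, 7] / [3] / [9];  Q = [1, 3] / [2] / [4]
  Insert 2 (step 5): P = [1, 2] / [3, 7] / [9];  Q = [1, 3] / [2, 5] / [4]
  Insert 6 (step 6): P = [1, 2, 6] / [3, 7] / [9];  Q = [1, 3, 6] / [2, 5] / [4]
  Insert 5 (step 7): P = [1, 2, 5] / [3, 6] / [7] / [9];  Q = [1, 3, 6] / [2, 5] / [4] / [7]
  Insert 8 (step 8): P = [1, 2, 5, 8] / [3, 6] / [7] / [9];  Q = [1, 3, 6, 8] / [2, 5] / [4] / [7]
  Insert 4 (step 9): P = [1, 2, 4, 8] / [3, 5] / [6] / [7] / [9];  Q = [1, 3, 6, 8] / [2, 5] / [4] / [7] / [9]
Final shape: (4, 2, 1, 1, 1).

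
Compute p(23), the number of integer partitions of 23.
p(23) = 1255

Compute p(n) via the recurrence p(n, m) = p(n, m−1) + p(n−m, m), where p(n, m) counts partitions of n with all parts ≤ m and p(n) = p(n, n). The base cases are p(0, m) = 1 and p(n, 0) = 0 for n > 0. Filling the table yields p(23) = 1255. (Euler's pentagonal recurrence is an alternative.)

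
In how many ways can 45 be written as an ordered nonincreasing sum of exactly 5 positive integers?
p(45, 5 parts) = 1747

Partitions of n into exactly k parts are in bijection with partitions of n − k into at most k parts (subtract 1 from each part). So p(45, exactly 5) = p(40, parts ≤ 5). Computing via the recurrence p(m, j) = p(m, j−1) + p(m−j, j) gives 1747.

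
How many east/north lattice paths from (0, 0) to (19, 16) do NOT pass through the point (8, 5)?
Number of paths = 3152037966

Total paths from (0, 0) to (19, 16): C(35, 19) = 4059928950. Paths through (8, 5): (paths (0, 0) → (8, 5)) × (paths (8, 5) → (19, 16)) = C(13, 8) · C(22, 11) = 1287 · 705432 = 907890984. Avoidance count = 4059928950 − 907890984 = 3152037966.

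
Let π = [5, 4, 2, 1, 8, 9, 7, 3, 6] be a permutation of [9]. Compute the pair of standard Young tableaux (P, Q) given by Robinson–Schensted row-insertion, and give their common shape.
P = [1, 3, 6] / [2, 7, 9] / [4, 8] / [5];  Q = [1, 5, 6] / [2, 7, 9] / [3, 8] / [4];  common shape = (3, 3, 2, 1)

Row-insert the values π_1, π_2, … into P one at a time, bumping the leftmost entry strictly greater than the inserted value down to the next row. The recording tableau Q records, in position (i, j), the step at which that cell was added to P.
  Insert 5 (step 1): P = [5];  Q = [1]
  Insert 4 (step 2): P = [4] / [5];  Q = [1] / [2]
  Insert 2 (step 3): P = [2] / [4] / [5];  Q = [1] / [2] / [3]
  Insert 1 (step 4): P = [1] / [2] / [4] / [5];  Q = [1] / [2] / [3] / [4]
  Insert 8 (step 5): P = [1, 8] / [2] / [4] / [5];  Q = [1, 5] / [2] / [3] / [4]
  Insert 9 (step 6): P = [1, 8, 9] / [2] / [4] / [5];  Q = [1, 5, 6] / [2] / [3] / [4]
  Insert 7 (step 7): P = [1, 7, 9] / [2, 8] / [4] / [5];  Q = [1, 5, 6] / [2, 7] / [3] / [4]
  Insert 3 (step 8): P = [1, 3, 9] / [2, 7] / [4, 8] / [5];  Q = [1, 5, 6] / [2, 7] / [3, 8] / [4]
  Insert 6 (step 9): P = [1, 3, 6] / [2, 7, 9] / [4, 8] / [5];  Q = [1, 5, 6] / [2, 7, 9] / [3, 8] / [4]
Final shape: (3, 3, 2, 1).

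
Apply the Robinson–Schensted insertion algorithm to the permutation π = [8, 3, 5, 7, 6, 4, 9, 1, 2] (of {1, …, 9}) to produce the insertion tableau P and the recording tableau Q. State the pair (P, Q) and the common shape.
P = [1, 2, 6, 9] / [3, 4] / [5] / [7] / [8];  Q = [1, 3, 4, 7] / [2, 9] / [5] / [6] / [8];  common shape = (4, 2, 1, 1, 1)

Row-insert the values π_1, π_2, … into P one at a time, bumping the leftmost entry strictly greater than the inserted value down to the next row. The recording tableau Q records, in position (i, j), the step at which that cell was added to P.
  Insert 8 (step 1): P = [8];  Q = [1]
  Insert 3 (step 2): P = [3] / [8];  Q = [1] / [2]
  Insert 5 (step 3): P = [3, 5] / [8];  Q = [1, 3] / [2]
  Insert 7 (step 4): P = [3, 5, 7] / [8];  Q = [1, 3, 4] / [2]
  Insert 6 (step 5): P = [3, 5, 6] / [7] / [8];  Q = [1, 3, 4] / [2] / [5]
  Insert 4 (step 6): P = [3, 4, 6] / [5] / [7] / [8];  Q = [1, 3, 4] / [2] / [5] / [6]
  Insert 9 (step 7): P = [3, 4, 6, 9] / [5] / [7] / [8];  Q = [1, 3, 4, 7] / [2] / [5] / [6]
  Insert 1 (step 8): P = [1, 4, 6, 9] / [3] / [5] / [7] / [8];  Q = [1, 3, 4, 7] / [2] / [5] / [6] / [8]
  Insert 2 (step 9): P = [1, 2, 6, 9] / [3, 4] / [5] / [7] / [8];  Q = [1, 3, 4, 7] / [2, 9] / [5] / [6] / [8]
Final shape: (4, 2, 1, 1, 1).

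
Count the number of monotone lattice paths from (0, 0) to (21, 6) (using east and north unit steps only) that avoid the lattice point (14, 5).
Number of paths = 202986

Total paths from (0, 0) to (21, 6): C(27, 21) = 296010. Paths through (14, 5): (paths (0, 0) → (14, 5)) × (paths (14, 5) → (21, 6)) = C(19, 14) · C(8, 7) = 11628 · 8 = 93024. Avoidance count = 296010 − 93024 = 202986.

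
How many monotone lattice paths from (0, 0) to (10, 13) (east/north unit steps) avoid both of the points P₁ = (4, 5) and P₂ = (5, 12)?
Number of paths = 734608

Inclusion–exclusion. Total paths: C(23, 10) = 1144066. Through P₁: C(9, 4)·C(14, 6) = 378378. Through P₂: C(17, 5)·C(6, 5) = 37128. Since P₁ is strictly southwest of P₂, a monotone path through both must visit P₁ then P₂; paths through both = C(9, 4)·C(8, 1)·C(6, 5) = 6048. Avoid both = 1144066 − 378378 − 37128 + 6048 = 734608.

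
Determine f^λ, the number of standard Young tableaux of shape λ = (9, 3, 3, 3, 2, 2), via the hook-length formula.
# SYT of shape (9, 3, 3, 3, 2, 2) = 472747968

Hook-length formula: f^λ = n! / Π hook(c), product over all cells c of the Young diagram. For λ = (9, 3, 3, 3, 2, 2), n = 22 boxes. Hook lengths by row (left-to-right, top-to-bottom): [14, 13, 10, 6, 5, 4, 3, 2, 1]; [7, 6, 3]; [6, 5, 2]; [5, 4, 1]; [3, 2]; [2, 1]. Product of hooks = 2377589760000. So f^λ = 22! / 2377589760000 = 1124000727777607680000 / 2377589760000 = 472747968.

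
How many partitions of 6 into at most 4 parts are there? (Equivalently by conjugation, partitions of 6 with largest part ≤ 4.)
p(6, parts ≤ 4) = 9

Partitions of 6 with all parts ≤ 4: 4+2, 4+1+1, 3+3, 3+2+1, 3+1+1+1, 2+2+2, 2+2+1+1, 2+1+1+1+1, 1+1+1+1+1+1. Count = 9.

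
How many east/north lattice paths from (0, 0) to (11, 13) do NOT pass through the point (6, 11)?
Number of paths = 2236248

Total paths from (0, 0) to (11, 13): C(24, 11) = 2496144. Paths through (6, 11): (paths (0, 0) → (6, 11)) × (paths (6, 11) → (11, 13)) = C(17, 6) · C(7, 5) = 12376 · 21 = 259896. Avoidance count = 2496144 − 259896 = 2236248.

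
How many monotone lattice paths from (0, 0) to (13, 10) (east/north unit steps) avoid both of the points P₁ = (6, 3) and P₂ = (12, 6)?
Number of paths = 798238

Inclusion–exclusion. Total paths: C(23, 13) = 1144066. Through P₁: C(9, 6)·C(14, 7) = 288288. Through P₂: C(18, 12)·C(5, 1) = 92820. Since P₁ is strictly southwest of P₂, a monotone path through both must visit P₁ then P₂; paths through both = C(9, 6)·C(9, 6)·C(5, 1) = 35280. Avoid both = 1144066 − 288288 − 92820 + 35280 = 798238.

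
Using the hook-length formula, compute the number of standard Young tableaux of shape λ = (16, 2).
# SYT of shape (16, 2) = 135

Hook-length formula: f^λ = n! / Π hook(c), product over all cells c of the Young diagram. For λ = (16, 2), n = 18 boxes. Hook lengths by row (left-to-right, top-to-bottom): [17, 16, 14, 13, 12, 11, 10, 9, 8, 7, 6, 5, 4, 3, 2, 1]; [2, 1]. Product of hooks = 47424990412800. So f^λ = 18! / 47424990412800 = 6402373705728000 / 47424990412800 = 135.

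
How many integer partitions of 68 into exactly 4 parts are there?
p(68, 4 parts) = 2280

Partitions of n into exactly k parts are in bijection with partitions of n − k into at most k parts (subtract 1 from each part). So p(68, exactly 4) = p(64, parts ≤ 4). Computing via the recurrence p(m, j) = p(m, j−1) + p(m−j, j) gives 2280.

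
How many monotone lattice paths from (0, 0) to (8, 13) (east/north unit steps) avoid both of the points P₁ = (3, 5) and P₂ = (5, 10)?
Number of paths = 94878

Inclusion–exclusion. Total paths: C(21, 8) = 203490. Through P₁: C(8, 3)·C(13, 5) = 72072. Through P₂: C(15, 5)·C(6, 3) = 60060. Since P₁ is strictly southwest of P₂, a monotone path through both must visit P₁ then P₂; paths through both = C(8, 3)·C(7, 2)·C(6, 3) = 23520. Avoid both = 203490 − 72072 − 60060 + 23520 = 94878.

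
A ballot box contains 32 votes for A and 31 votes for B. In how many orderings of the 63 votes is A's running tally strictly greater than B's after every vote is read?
Strict-lead orderings = 14544636039226909

Total orderings of the 63 votes with 32 for A: C(63, 32) = 916312070471295267. By the Bertrand ballot formula (Cycle Lemma / reflection principle), the number of orderings in which A is strictly ahead of B throughout is (p − q)/(p + q) · C(p + q, p) = (32 − 31)/(32 + 31) · 916312070471295267 = 14544636039226909.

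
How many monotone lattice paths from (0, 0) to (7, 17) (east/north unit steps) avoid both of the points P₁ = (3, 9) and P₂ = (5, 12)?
Number of paths = 153456

Inclusion–exclusion. Total paths: C(24, 7) = 346104. Through P₁: C(12, 3)·C(12, 4) = 108900. Through P₂: C(17, 5)·C(7, 2) = 129948. Since P₁ is strictly southwest of P₂, a monotone path through both must visit P₁ then P₂; paths through both = C(12, 3)·C(5, 2)·C(7, 2) = 46200. Avoid both = 346104 − 108900 − 129948 + 46200 = 153456.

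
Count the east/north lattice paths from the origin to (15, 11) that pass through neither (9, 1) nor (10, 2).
Number of paths = 7553988

Inclusion–exclusion. Total paths: C(26, 15) = 7726160. Through P₁: C(10, 9)·C(16, 6) = 80080. Through P₂: C(12, 10)·C(14, 5) = 132132. Since P₁ is strictly southwest of P₂, a monotone path through both must visit P₁ then P₂; paths through both = C(10, 9)·C(2, 1)·C(14, 5) = 40040. Avoid both = 7726160 − 80080 − 132132 + 40040 = 7553988.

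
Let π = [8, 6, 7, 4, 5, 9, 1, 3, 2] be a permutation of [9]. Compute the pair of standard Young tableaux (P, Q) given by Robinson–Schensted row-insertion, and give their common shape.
P = [1, 2, 9] / [3, 5] / [4, 7] / [6] / [8];  Q = [1, 3, 6] / [2, 5] / [4, 8] / [7] / [9];  common shape = (3, 2, 2, 1, 1)

Row-insert the values π_1, π_2, … into P one at a time, bumping the leftmost entry strictly greater than the inserted value down to the next row. The recording tableau Q records, in position (i, j), the step at which that cell was added to P.
  Insert 8 (step 1): P = [8];  Q = [1]
  Insert 6 (step 2): P = [6] / [8];  Q = [1] / [2]
  Insert 7 (step 3): P = [6, 7] / [8];  Q = [1, 3] / [2]
  Insert 4 (step 4): P = [4, 7] / [6] / [8];  Q = [1, 3] / [2] / [4]
  Insert 5 (step 5): P = [4, 5] / [6, 7] / [8];  Q = [1, 3] / [2, 5] / [4]
  Insert 9 (step 6): P = [4, 5, 9] / [6, 7] / [8];  Q = [1, 3, 6] / [2, 5] / [4]
  Insert 1 (step 7): P = [1, 5, 9] / [4, 7] / [6] / [8];  Q = [1, 3, 6] / [2, 5] / [4] / [7]
  Insert 3 (step 8): P = [1, 3, 9] / [4, 5] / [6, 7] / [8];  Q = [1, 3, 6] / [2, 5] / [4, 8] / [7]
  Insert 2 (step 9): P = [1, 2, 9] / [3, 5] / [4, 7] / [6] / [8];  Q = [1, 3, 6] / [2, 5] / [4, 8] / [7] / [9]
Final shape: (3, 2, 2, 1, 1).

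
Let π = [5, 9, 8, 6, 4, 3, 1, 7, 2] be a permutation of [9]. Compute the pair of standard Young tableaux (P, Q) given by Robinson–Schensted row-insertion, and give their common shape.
P = [1, 2, 7] / [3, 6] / [4] / [5] / [8] / [9];  Q = [1, 2, 8] / [3, 9] / [4] / [5] / [6] / [7];  common shape = (3, 2, 1, 1, 1, 1)

Row-insert the values π_1, π_2, … into P one at a time, bumping the leftmost entry strictly greater than the inserted value down to the next row. The recording tableau Q records, in position (i, j), the step at which that cell was added to P.
  Insert 5 (step 1): P = [5];  Q = [1]
  Insert 9 (step 2): P = [5, 9];  Q = [1, 2]
  Insert 8 (step 3): P = [5, 8] / [9];  Q = [1, 2] / [3]
  Insert 6 (step 4): P = [5, 6] / [8] / [9];  Q = [1, 2] / [3] / [4]
  Insert 4 (step 5): P = [4, 6] / [5] / [8] / [9];  Q = [1, 2] / [3] / [4] / [5]
  Insert 3 (step 6): P = [3, 6] / [4] / [5] / [8] / [9];  Q = [1, 2] / [3] / [4] / [5] / [6]
  Insert 1 (step 7): P = [1, 6] / [3] / [4] / [5] / [8] / [9];  Q = [1, 2] / [3] / [4] / [5] / [6] / [7]
  Insert 7 (step 8): P = [1, 6, 7] / [3] / [4] / [5] / [8] / [9];  Q = [1, 2, 8] / [3] / [4] / [5] / [6] / [7]
  Insert 2 (step 9): P = [1, 2, 7] / [3, 6] / [4] / [5] / [8] / [9];  Q = [1, 2, 8] / [3, 9] / [4] / [5] / [6] / [7]
Final shape: (3, 2, 1, 1, 1, 1).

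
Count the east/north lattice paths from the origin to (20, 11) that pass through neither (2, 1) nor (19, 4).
Number of paths = 45259505

Inclusion–exclusion. Total paths: C(31, 20) = 84672315. Through P₁: C(3, 2)·C(28, 18) = 39369330. Through P₂: C(23, 19)·C(8, 1) = 70840. Since P₁ is strictly southwest of P₂, a monotone path through both must visit P₁ then P₂; paths through both = C(3, 2)·C(20, 17)·C(8, 1) = 27360. Avoid both = 84672315 − 39369330 − 70840 + 27360 = 45259505.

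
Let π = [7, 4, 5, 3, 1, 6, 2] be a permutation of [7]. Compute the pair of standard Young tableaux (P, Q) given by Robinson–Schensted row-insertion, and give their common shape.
P = [1, 2, 6] / [3, 5] / [4] / [7];  Q = [1, 3, 6] / [2, 7] / [4] / [5];  common shape = (3, 2, 1, 1)

Row-insert the values π_1, π_2, … into P one at a time, bumping the leftmost entry strictly greater than the inserted value down to the next row. The recording tableau Q records, in position (i, j), the step at which that cell was added to P.
  Insert 7 (step 1): P = [7];  Q = [1]
  Insert 4 (step 2): P = [4] / [7];  Q = [1] / [2]
  Insert 5 (step 3): P = [4, 5] / [7];  Q = [1, 3] / [2]
  Insert 3 (step 4): P = [3, 5] / [4] / [7];  Q = [1, 3] / [2] / [4]
  Insert 1 (step 5): P = [1, 5] / [3] / [4] / [7];  Q = [1, 3] / [2] / [4] / [5]
  Insert 6 (step 6): P = [1, 5, 6] / [3] / [4] / [7];  Q = [1, 3, 6] / [2] / [4] / [5]
  Insert 2 (step 7): P = [1, 2, 6] / [3, 5] / [4] / [7];  Q = [1, 3, 6] / [2, 7] / [4] / [5]
Final shape: (3, 2, 1, 1).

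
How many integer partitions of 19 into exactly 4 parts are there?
p(19, 4 parts) = 54

Partitions of n into exactly k parts are in bijection with partitions of n − k into at most k parts (subtract 1 from each part). So p(19, exactly 4) = p(15, parts ≤ 4). Computing via the recurrence p(m, j) = p(m, j−1) + p(m−j, j) gives 54.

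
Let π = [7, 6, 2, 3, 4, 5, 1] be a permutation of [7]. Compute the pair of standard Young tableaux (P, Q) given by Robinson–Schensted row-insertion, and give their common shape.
P = [1, 3, 4, 5] / [2] / [6] / [7];  Q = [1, 4, 5, 6] / [2] / [3] / [7];  common shape = (4, 1, 1, 1)

Row-insert the values π_1, π_2, … into P one at a time, bumping the leftmost entry strictly greater than the inserted value down to the next row. The recording tableau Q records, in position (i, j), the step at which that cell was added to P.
  Insert 7 (step 1): P = [7];  Q = [1]
  Insert 6 (step 2): P = [6] / [7];  Q = [1] / [2]
  Insert 2 (step 3): P = [2] / [6] / [7];  Q = [1] / [2] / [3]
  Insert 3 (step 4): P = [2, 3] / [6] / [7];  Q = [1, 4] / [2] / [3]
  Insert 4 (step 5): P = [2, 3, 4] / [6] / [7];  Q = [1, 4, 5] / [2] / [3]
  Insert 5 (step 6): P = [2, 3, 4, 5] / [6] / [7];  Q = [1, 4, 5, 6] / [2] / [3]
  Insert 1 (step 7): P = [1, 3, 4, 5] / [2] / [6] / [7];  Q = [1, 4, 5, 6] / [2] / [3] / [7]
Final shape: (4, 1, 1, 1).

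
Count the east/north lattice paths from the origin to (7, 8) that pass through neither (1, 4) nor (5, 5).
Number of paths = 3115

Inclusion–exclusion. Total paths: C(15, 7) = 6435. Through P₁: C(5, 1)·C(10, 6) = 1050. Through P₂: C(10, 5)·C(5, 2) = 2520. Since P₁ is strictly southwest of P₂, a monotone path through both must visit P₁ then P₂; paths through both = C(5, 1)·C(5, 4)·C(5, 2) = 250. Avoid both = 6435 − 1050 − 2520 + 250 = 3115.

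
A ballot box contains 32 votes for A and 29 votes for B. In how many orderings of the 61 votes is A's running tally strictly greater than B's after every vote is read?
Strict-lead orderings = 10729649537134605

Total orderings of the 61 votes with 32 for A: C(61, 32) = 218169540588403635. By the Bertrand ballot formula (Cycle Lemma / reflection principle), the number of orderings in which A is strictly ahead of B throughout is (p − q)/(p + q) · C(p + q, p) = (32 − 29)/(32 + 29) · 218169540588403635 = 10729649537134605.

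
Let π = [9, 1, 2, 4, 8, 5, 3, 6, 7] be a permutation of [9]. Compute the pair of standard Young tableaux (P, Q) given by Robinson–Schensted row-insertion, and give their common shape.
P = [1, 2, 3, 5, 6, 7] / [4] / [8] / [9];  Q = [1, 3, 4, 5, 8, 9] / [2] / [6] / [7];  common shape = (6, 1, 1, 1)

Row-insert the values π_1, π_2, … into P one at a time, bumping the leftmost entry strictly greater than the inserted value down to the next row. The recording tableau Q records, in position (i, j), the step at which that cell was added to P.
  Insert 9 (step 1): P = [9];  Q = [1]
  Insert 1 (step 2): P = [1] / [9];  Q = [1] / [2]
  Insert 2 (step 3): P = [1, 2] / [9];  Q = [1, 3] / [2]
  Insert 4 (step 4): P = [1, 2, 4] / [9];  Q = [1, 3, 4] / [2]
  Insert 8 (step 5): P = [1, 2, 4, 8] / [9];  Q = [1, 3, 4, 5] / [2]
  Insert 5 (step 6): P = [1, 2, 4, 5] / [8] / [9];  Q = [1, 3, 4, 5] / [2] / [6]
  Insert 3 (step 7): P = [1, 2, 3, 5] / [4] / [8] / [9];  Q = [1, 3, 4, 5] / [2] / [6] / [7]
  Insert 6 (step 8): P = [1, 2, 3, 5, 6] / [4] / [8] / [9];  Q = [1, 3, 4, 5, 8] / [2] / [6] / [7]
  Insert 7 (step 9): P = [1, 2, 3, 5, 6, 7] / [4] / [8] / [9];  Q = [1, 3, 4, 5, 8, 9] / [2] / [6] / [7]
Final shape: (6, 1, 1, 1).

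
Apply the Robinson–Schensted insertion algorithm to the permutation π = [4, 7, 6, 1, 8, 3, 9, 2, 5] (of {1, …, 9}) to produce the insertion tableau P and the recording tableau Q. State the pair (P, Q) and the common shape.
P = [1, 2, 5, 9] / [3, 6, 8] / [4] / [7];  Q = [1, 2, 5, 7] / [3, 6, 9] / [4] / [8];  common shape = (4, 3, 1, 1)

Row-insert the values π_1, π_2, … into P one at a time, bumping the leftmost entry strictly greater than the inserted value down to the next row. The recording tableau Q records, in position (i, j), the step at which that cell was added to P.
  Insert 4 (step 1): P = [4];  Q = [1]
  Insert 7 (step 2): P = [4, 7];  Q = [1, 2]
  Insert 6 (step 3): P = [4, 6] / [7];  Q = [1, 2] / [3]
  Insert 1 (step 4): P = [1, 6] / [4] / [7];  Q = [1, 2] / [3] / [4]
  Insert 8 (step 5): P = [1, 6, 8] / [4] / [7];  Q = [1, 2, 5] / [3] / [4]
  Insert 3 (step 6): P = [1, 3, 8] / [4, 6] / [7];  Q = [1, 2, 5] / [3, 6] / [4]
  Insert 9 (step 7): P = [1, 3, 8, 9] / [4, 6] / [7];  Q = [1, 2, 5, 7] / [3, 6] / [4]
  Insert 2 (step 8): P = [1, 2, 8, 9] / [3, 6] / [4] / [7];  Q = [1, 2, 5, 7] / [3, 6] / [4] / [8]
  Insert 5 (step 9): P = [1, 2, 5, 9] / [3, 6, 8] / [4] / [7];  Q = [1, 2, 5, 7] / [3, 6, 9] / [4] / [8]
Final shape: (4, 3, 1, 1).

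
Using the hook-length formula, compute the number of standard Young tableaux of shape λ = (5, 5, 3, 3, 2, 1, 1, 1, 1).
# SYT of shape (5, 5, 3, 3, 2, 1, 1, 1, 1) = 1436300250

Hook-length formula: f^λ = n! / Π hook(c), product over all cells c of the Young diagram. For λ = (5, 5, 3, 3, 2, 1, 1, 1, 1), n = 22 boxes. Hook lengths by row (left-to-right, top-to-bottom): [13, 8, 6, 3, 2]; [12, 7, 5, 2, 1]; [9, 4, 2]; [8, 3, 1]; [6, 1]; [4]; [3]; [2]; [1]. Product of hooks = 782566686720. So f^λ = 22! / 782566686720 = 1124000727777607680000 / 782566686720 = 1436300250.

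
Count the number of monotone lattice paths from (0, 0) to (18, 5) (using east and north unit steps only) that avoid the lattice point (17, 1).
Number of paths = 33559

Total paths from (0, 0) to (18, 5): C(23, 18) = 33649. Paths through (17, 1): (paths (0, 0) → (17, 1)) × (paths (17, 1) → (18, 5)) = C(18, 17) · C(5, 1) = 18 · 5 = 90. Avoidance count = 33649 − 90 = 33559.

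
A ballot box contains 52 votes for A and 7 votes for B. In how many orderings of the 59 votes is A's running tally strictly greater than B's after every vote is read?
Strict-lead orderings = 260198730

Total orderings of the 59 votes with 52 for A: C(59, 52) = 341149446. By the Bertrand ballot formula (Cycle Lemma / reflection principle), the number of orderings in which A is strictly ahead of B throughout is (p − q)/(p + q) · C(p + q, p) = (52 − 7)/(52 + 7) · 341149446 = 260198730.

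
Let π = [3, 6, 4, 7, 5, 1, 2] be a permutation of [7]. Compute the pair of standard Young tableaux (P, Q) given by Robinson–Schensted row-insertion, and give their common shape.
P = [1, 2, 5] / [3, 4] / [6, 7];  Q = [1, 2, 4] / [3, 5] / [6, 7];  common shape = (3, 2, 2)

Row-insert the values π_1, π_2, … into P one at a time, bumping the leftmost entry strictly greater than the inserted value down to the next row. The recording tableau Q records, in position (i, j), the step at which that cell was added to P.
  Insert 3 (step 1): P = [3];  Q = [1]
  Insert 6 (step 2): P = [3, 6];  Q = [1, 2]
  Insert 4 (step 3): P = [3, 4] / [6];  Q = [1, 2] / [3]
  Insert 7 (step 4): P = [3, 4, 7] / [6];  Q = [1, 2, 4] / [3]
  Insert 5 (step 5): P = [3, 4, 5] / [6, 7];  Q = [1, 2, 4] / [3, 5]
  Insert 1 (step 6): P = [1, 4, 5] / [3, 7] / [6];  Q = [1, 2, 4] / [3, 5] / [6]
  Insert 2 (step 7): P = [1, 2, 5] / [3, 4] / [6, 7];  Q = [1, 2, 4] / [3, 5] / [6, 7]
Final shape: (3, 2, 2).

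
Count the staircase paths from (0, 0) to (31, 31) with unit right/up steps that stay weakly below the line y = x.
C_31 = 14544636039226909

These NE paths below the diagonal are counted by the Catalan number C_n = (1/(n + 1)) · C(2n, n). For n = 31: C_31 = (1/32) · C(62, 31) = 465428353255261088/32 = 14544636039226909.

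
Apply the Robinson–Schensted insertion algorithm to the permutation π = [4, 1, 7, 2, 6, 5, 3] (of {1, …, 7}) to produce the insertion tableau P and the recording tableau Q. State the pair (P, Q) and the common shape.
P = [1, 2, 3] / [4, 5] / [6] / [7];  Q = [1, 3, 5] / [2, 4] / [6] / [7];  common shape = (3, 2, 1, 1)

Row-insert the values π_1, π_2, … into P one at a time, bumping the leftmost entry strictly greater than the inserted value down to the next row. The recording tableau Q records, in position (i, j), the step at which that cell was added to P.
  Insert 4 (step 1): P = [4];  Q = [1]
  Insert 1 (step 2): P = [1] / [4];  Q = [1] / [2]
  Insert 7 (step 3): P = [1, 7] / [4];  Q = [1, 3] / [2]
  Insert 2 (step 4): P = [1, 2] / [4, 7];  Q = [1, 3] / [2, 4]
  Insert 6 (step 5): P = [1, 2, 6] / [4, 7];  Q = [1, 3, 5] / [2, 4]
  Insert 5 (step 6): P = [1, 2, 5] / [4, 6] / [7];  Q = [1, 3, 5] / [2, 4] / [6]
  Insert 3 (step 7): P = [1, 2, 3] / [4, 5] / [6] / [7];  Q = [1, 3, 5] / [2, 4] / [6] / [7]
Final shape: (3, 2, 1, 1).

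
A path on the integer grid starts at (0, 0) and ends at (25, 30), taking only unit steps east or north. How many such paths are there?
Number of paths = 3085851035479212

A monotone lattice path from (0, 0) to (25, 30) consists of 25 east steps and 30 north steps in some order, so it is determined by which 25 of the 55 steps are east. The count is C(55, 25) = 3085851035479212.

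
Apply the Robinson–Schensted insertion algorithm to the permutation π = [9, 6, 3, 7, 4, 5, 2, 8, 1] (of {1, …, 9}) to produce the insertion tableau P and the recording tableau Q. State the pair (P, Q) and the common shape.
P = [1, 4, 5, 8] / [2, 7] / [3] / [6] / [9];  Q = [1, 4, 6, 8] / [2, 5] / [3] / [7] / [9];  common shape = (4, 2, 1, 1, 1)

Row-insert the values π_1, π_2, … into P one at a time, bumping the leftmost entry strictly greater than the inserted value down to the next row. The recording tableau Q records, in position (i, j), the step at which that cell was added to P.
  Insert 9 (step 1): P = [9];  Q = [1]
  Insert 6 (step 2): P = [6] / [9];  Q = [1] / [2]
  Insert 3 (step 3): P = [3] / [6] / [9];  Q = [1] / [2] / [3]
  Insert 7 (step 4): P = [3, 7] / [6] / [9];  Q = [1, 4] / [2] / [3]
  Insert 4 (step 5): P = [3, 4] / [6, 7] / [9];  Q = [1, 4] / [2, 5] / [3]
  Insert 5 (step 6): P = [3, 4, 5] / [6, 7] / [9];  Q = [1, 4, 6] / [2, 5] / [3]
  Insert 2 (step 7): P = [2, 4, 5] / [3, 7] / [6] / [9];  Q = [1, 4, 6] / [2, 5] / [3] / [7]
  Insert 8 (step 8): P = [2, 4, 5, 8] / [3, 7] / [6] / [9];  Q = [1, 4, 6, 8] / [2, 5] / [3] / [7]
  Insert 1 (step 9): P = [1, 4, 5, 8] / [2, 7] / [3] / [6] / [9];  Q = [1, 4, 6, 8] / [2, 5] / [3] / [7] / [9]
Final shape: (4, 2, 1, 1, 1).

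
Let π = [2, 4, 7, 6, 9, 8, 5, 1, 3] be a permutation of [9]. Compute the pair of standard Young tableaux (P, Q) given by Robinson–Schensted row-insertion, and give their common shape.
P = [1, 3, 5, 8] / [2, 4] / [6, 9] / [7];  Q = [1, 2, 3, 5] / [4, 6] / [7, 9] / [8];  common shape = (4, 2, 2, 1)

Row-insert the values π_1, π_2, … into P one at a time, bumping the leftmost entry strictly greater than the inserted value down to the next row. The recording tableau Q records, in position (i, j), the step at which that cell was added to P.
  Insert 2 (step 1): P = [2];  Q = [1]
  Insert 4 (step 2): P = [2, 4];  Q = [1, 2]
  Insert 7 (step 3): P = [2, 4, 7];  Q = [1, 2, 3]
  Insert 6 (step 4): P = [2, 4, 6] / [7];  Q = [1, 2, 3] / [4]
  Insert 9 (step 5): P = [2, 4, 6, 9] / [7];  Q = [1, 2, 3, 5] / [4]
  Insert 8 (step 6): P = [2, 4, 6, 8] / [7, 9];  Q = [1, 2, 3, 5] / [4, 6]
  Insert 5 (step 7): P = [2, 4, 5, 8] / [6, 9] / [7];  Q = [1, 2, 3, 5] / [4, 6] / [7]
  Insert 1 (step 8): P = [1, 4, 5, 8] / [2, 9] / [6] / [7];  Q = [1, 2, 3, 5] / [4, 6] / [7] / [8]
  Insert 3 (step 9): P = [1, 3, 5, 8] / [2, 4] / [6, 9] / [7];  Q = [1, 2, 3, 5] / [4, 6] / [7, 9] / [8]
Final shape: (4, 2, 2, 1).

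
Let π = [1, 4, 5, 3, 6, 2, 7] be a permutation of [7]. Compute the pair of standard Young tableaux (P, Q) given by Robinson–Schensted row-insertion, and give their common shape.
P = [1, 2, 5, 6, 7] / [3] / [4];  Q = [1, 2, 3, 5, 7] / [4] / [6];  common shape = (5, 1, 1)

Row-insert the values π_1, π_2, … into P one at a time, bumping the leftmost entry strictly greater than the inserted value down to the next row. The recording tableau Q records, in position (i, j), the step at which that cell was added to P.
  Insert 1 (step 1): P = [1];  Q = [1]
  Insert 4 (step 2): P = [1, 4];  Q = [1, 2]
  Insert 5 (step 3): P = [1, 4, 5];  Q = [1, 2, 3]
  Insert 3 (step 4): P = [1, 3, 5] / [4];  Q = [1, 2, 3] / [4]
  Insert 6 (step 5): P = [1, 3, 5, 6] / [4];  Q = [1, 2, 3, 5] / [4]
  Insert 2 (step 6): P = [1, 2, 5, 6] / [3] / [4];  Q = [1, 2, 3, 5] / [4] / [6]
  Insert 7 (step 7): P = [1, 2, 5, 6, 7] / [3] / [4];  Q = [1, 2, 3, 5, 7] / [4] / [6]
Final shape: (5, 1, 1).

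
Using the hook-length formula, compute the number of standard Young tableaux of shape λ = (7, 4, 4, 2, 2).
# SYT of shape (7, 4, 4, 2, 2) = 24186240

Hook-length formula: f^λ = n! / Π hook(c), product over all cells c of the Young diagram. For λ = (7, 4, 4, 2, 2), n = 19 boxes. Hook lengths by row (left-to-right, top-to-bottom): [11, 10, 7, 6, 3, 2, 1]; [7, 6, 3, 2]; [6, 5, 2, 1]; [3, 2]; [2, 1]. Product of hooks = 5029516800. So f^λ = 19! / 5029516800 = 121645100408832000 / 5029516800 = 24186240.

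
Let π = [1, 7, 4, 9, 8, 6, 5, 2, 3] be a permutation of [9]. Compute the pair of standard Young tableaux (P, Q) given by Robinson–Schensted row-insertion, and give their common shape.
P = [1, 2, 3] / [4, 5] / [6, 8] / [7] / [9];  Q = [1, 2, 4] / [3, 5] / [6, 9] / [7] / [8];  common shape = (3, 2, 2, 1, 1)

Row-insert the values π_1, π_2, … into P one at a time, bumping the leftmost entry strictly greater than the inserted value down to the next row. The recording tableau Q records, in position (i, j), the step at which that cell was added to P.
  Insert 1 (step 1): P = [1];  Q = [1]
  Insert 7 (step 2): P = [1, 7];  Q = [1, 2]
  Insert 4 (step 3): P = [1, 4] / [7];  Q = [1, 2] / [3]
  Insert 9 (step 4): P = [1, 4, 9] / [7];  Q = [1, 2, 4] / [3]
  Insert 8 (step 5): P = [1, 4, 8] / [7, 9];  Q = [1, 2, 4] / [3, 5]
  Insert 6 (step 6): P = [1, 4, 6] / [7, 8] / [9];  Q = [1, 2, 4] / [3, 5] / [6]
  Insert 5 (step 7): P = [1, 4, 5] / [6, 8] / [7] / [9];  Q = [1, 2, 4] / [3, 5] / [6] / [7]
  Insert 2 (step 8): P = [1, 2, 5] / [4, 8] / [6] / [7] / [9];  Q = [1, 2, 4] / [3, 5] / [6] / [7] / [8]
  Insert 3 (step 9): P = [1, 2, 3] / [4, 5] / [6, 8] / [7] / [9];  Q = [1, 2, 4] / [3, 5] / [6, 9] / [7] / [8]
Final shape: (3, 2, 2, 1, 1).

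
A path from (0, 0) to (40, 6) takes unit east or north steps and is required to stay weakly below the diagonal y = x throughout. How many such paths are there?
Number of paths = 7996065

By the reflection principle (André's argument), the number of monotone paths to (40, 6) with n ≤ m that never go above y = x is C(46, 40) − C(46, 41) = 9366819 − 1370754 = 7996065.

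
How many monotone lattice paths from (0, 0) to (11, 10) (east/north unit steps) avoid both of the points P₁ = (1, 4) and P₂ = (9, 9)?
Number of paths = 186121

Inclusion–exclusion. Total paths: C(21, 11) = 352716. Through P₁: C(5, 1)·C(16, 10) = 40040. Through P₂: C(18, 9)·C(3, 2) = 145860. Since P₁ is strictly southwest of P₂, a monotone path through both must visit P₁ then P₂; paths through both = C(5, 1)·C(13, 8)·C(3, 2) = 19305. Avoid both = 352716 − 40040 − 145860 + 19305 = 186121.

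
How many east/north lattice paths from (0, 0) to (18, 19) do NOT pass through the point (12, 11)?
Number of paths = 13612341666

Total paths from (0, 0) to (18, 19): C(37, 18) = 17672631900. Paths through (12, 11): (paths (0, 0) → (12, 11)) × (paths (12, 11) → (18, 19)) = C(23, 12) · C(14, 6) = 1352078 · 3003 = 4060290234. Avoidance count = 17672631900 − 4060290234 = 13612341666.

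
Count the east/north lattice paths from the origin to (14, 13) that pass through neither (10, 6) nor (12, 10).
Number of paths = 12150400

Inclusion–exclusion. Total paths: C(27, 14) = 20058300. Through P₁: C(16, 10)·C(11, 4) = 2642640. Through P₂: C(22, 12)·C(5, 2) = 6466460. Since P₁ is strictly southwest of P₂, a monotone path through both must visit P₁ then P₂; paths through both = C(16, 10)·C(6, 2)·C(5, 2) = 1201200. Avoid both = 20058300 − 2642640 − 6466460 + 1201200 = 12150400.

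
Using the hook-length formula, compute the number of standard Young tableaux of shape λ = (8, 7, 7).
# SYT of shape (8, 7, 7) = 9145422

Hook-length formula: f^λ = n! / Π hook(c), product over all cells c of the Young diagram. For λ = (8, 7, 7), n = 22 boxes. Hook lengths by row (left-to-right, top-to-bottom): [10, 9, 8, 7, 6, 5, 4, 1]; [8, 7, 6, 5, 4, 3, 2]; [7, 6, 5, 4, 3, 2, 1]. Product of hooks = 122903101440000. So f^λ = 22! / 122903101440000 = 1124000727777607680000 / 122903101440000 = 9145422.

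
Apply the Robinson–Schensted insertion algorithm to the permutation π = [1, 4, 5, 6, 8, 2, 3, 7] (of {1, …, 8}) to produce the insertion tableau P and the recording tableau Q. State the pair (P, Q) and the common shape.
P = [1, 2, 3, 6, 7] / [4, 5, 8];  Q = [1, 2, 3, 4, 5] / [6, 7, 8];  common shape = (5, 3)

Row-insert the values π_1, π_2, … into P one at a time, bumping the leftmost entry strictly greater than the inserted value down to the next row. The recording tableau Q records, in position (i, j), the step at which that cell was added to P.
  Insert 1 (step 1): P = [1];  Q = [1]
  Insert 4 (step 2): P = [1, 4];  Q = [1, 2]
  Insert 5 (step 3): P = [1, 4, 5];  Q = [1, 2, 3]
  Insert 6 (step 4): P = [1, 4, 5, 6];  Q = [1, 2, 3, 4]
  Insert 8 (step 5): P = [1, 4, 5, 6, 8];  Q = [1, 2, 3, 4, 5]
  Insert 2 (step 6): P = [1, 2, 5, 6, 8] / [4];  Q = [1, 2, 3, 4, 5] / [6]
  Insert 3 (step 7): P = [1, 2, 3, 6, 8] / [4, 5];  Q = [1, 2, 3, 4, 5] / [6, 7]
  Insert 7 (step 8): P = [1, 2, 3, 6, 7] / [4, 5, 8];  Q = [1, 2, 3, 4, 5] / [6, 7, 8]
Final shape: (5, 3).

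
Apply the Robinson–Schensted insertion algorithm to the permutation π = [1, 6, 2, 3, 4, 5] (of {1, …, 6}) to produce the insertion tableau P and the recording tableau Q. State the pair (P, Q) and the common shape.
P = [1, 2, 3, 4, 5] / [6];  Q = [1, 2, 4, 5, 6] / [3];  common shape = (5, 1)

Row-insert the values π_1, π_2, … into P one at a time, bumping the leftmost entry strictly greater than the inserted value down to the next row. The recording tableau Q records, in position (i, j), the step at which that cell was added to P.
  Insert 1 (step 1): P = [1];  Q = [1]
  Insert 6 (step 2): P = [1, 6];  Q = [1, 2]
  Insert 2 (step 3): P = [1, 2] / [6];  Q = [1, 2] / [3]
  Insert 3 (step 4): P = [1, 2, 3] / [6];  Q = [1, 2, 4] / [3]
  Insert 4 (step 5): P = [1, 2, 3, 4] / [6];  Q = [1, 2, 4, 5] / [3]
  Insert 5 (step 6): P = [1, 2, 3, 4, 5] / [6];  Q = [1, 2, 4, 5, 6] / [3]
Final shape: (5, 1).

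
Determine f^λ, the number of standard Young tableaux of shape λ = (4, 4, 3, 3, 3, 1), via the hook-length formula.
# SYT of shape (4, 4, 3, 3, 3, 1) = 2042040

Hook-length formula: f^λ = n! / Π hook(c), product over all cells c of the Young diagram. For λ = (4, 4, 3, 3, 3, 1), n = 18 boxes. Hook lengths by row (left-to-right, top-to-bottom): [9, 7, 6, 2]; [8, 6, 5, 1]; [6, 4, 3]; [5, 3, 2]; [4, 2, 1]; [1]. Product of hooks = 3135283200. So f^λ = 18! / 3135283200 = 6402373705728000 / 3135283200 = 2042040.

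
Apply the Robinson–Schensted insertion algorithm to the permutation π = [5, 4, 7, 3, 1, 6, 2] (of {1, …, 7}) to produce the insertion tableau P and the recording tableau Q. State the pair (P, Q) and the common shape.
P = [1, 2] / [3, 6] / [4, 7] / [5];  Q = [1, 3] / [2, 6] / [4, 7] / [5];  common shape = (2, 2, 2, 1)

Row-insert the values π_1, π_2, … into P one at a time, bumping the leftmost entry strictly greater than the inserted value down to the next row. The recording tableau Q records, in position (i, j), the step at which that cell was added to P.
  Insert 5 (step 1): P = [5];  Q = [1]
  Insert 4 (step 2): P = [4] / [5];  Q = [1] / [2]
  Insert 7 (step 3): P = [4, 7] / [5];  Q = [1, 3] / [2]
  Insert 3 (step 4): P = [3, 7] / [4] / [5];  Q = [1, 3] / [2] / [4]
  Insert 1 (step 5): P = [1, 7] / [3] / [4] / [5];  Q = [1, 3] / [2] / [4] / [5]
  Insert 6 (step 6): P = [1, 6] / [3, 7] / [4] / [5];  Q = [1, 3] / [2, 6] / [4] / [5]
  Insert 2 (step 7): P = [1, 2] / [3, 6] / [4, 7] / [5];  Q = [1, 3] / [2, 6] / [4, 7] / [5]
Final shape: (2, 2, 2, 1).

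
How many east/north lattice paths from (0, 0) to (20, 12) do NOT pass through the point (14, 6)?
Number of paths = 189978600

Total paths from (0, 0) to (20, 12): C(32, 20) = 225792840. Paths through (14, 6): (paths (0, 0) → (14, 6)) × (paths (14, 6) → (20, 12)) = C(20, 14) · C(12, 6) = 38760 · 924 = 35814240. Avoidance count = 225792840 − 35814240 = 189978600.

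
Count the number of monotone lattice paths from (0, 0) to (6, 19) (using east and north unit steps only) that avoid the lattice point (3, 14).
Number of paths = 139020

Total paths from (0, 0) to (6, 19): C(25, 6) = 177100. Paths through (3, 14): (paths (0, 0) → (3, 14)) × (paths (3, 14) → (6, 19)) = C(17, 3) · C(8, 3) = 680 · 56 = 38080. Avoidance count = 177100 − 38080 = 139020.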